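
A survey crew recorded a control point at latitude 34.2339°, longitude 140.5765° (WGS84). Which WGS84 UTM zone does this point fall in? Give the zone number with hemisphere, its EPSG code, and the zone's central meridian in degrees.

UTM zone = ⌊(λ + 180)/6⌋ + 1; 140.5765° ∈ [138°, 144°) → zone 54.
Hemisphere: N (φ ≥ 0).
Central meridian λ₀ = 6×54 − 183 = 141°.
EPSG code: 32654.

Zone 54N (EPSG:32654), central meridian 141°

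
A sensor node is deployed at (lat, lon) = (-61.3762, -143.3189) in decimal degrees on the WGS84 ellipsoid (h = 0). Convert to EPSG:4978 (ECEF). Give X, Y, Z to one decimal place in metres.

X -2456762.4 m, Y -1829953.9 m, Z -5575545.7 m

WGS84: a = 6378137 m, e² = 0.006694380; N(φ) = a/√(1−e²sin²φ) = 6394650.292 m.
X = (N+h)·cosφ·cosλ = -2456762.417 m; Y = (N+h)·cosφ·sinλ = -1829953.923 m; Z = (N(1−e²)+h)·sinφ = -5575545.702 m.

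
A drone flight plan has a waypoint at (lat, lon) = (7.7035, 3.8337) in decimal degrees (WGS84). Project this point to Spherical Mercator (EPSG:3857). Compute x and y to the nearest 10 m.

Web Mercator is spherical with R = a = 6378137 m.
x = R·λ = 6378137 × 0.066910688 = 426765.532 m.
y = R·ln tan(π/4 + φ/2) = 6378137 × 0.134858363 = 860145.117 m.

x 426770 m, y 860150 m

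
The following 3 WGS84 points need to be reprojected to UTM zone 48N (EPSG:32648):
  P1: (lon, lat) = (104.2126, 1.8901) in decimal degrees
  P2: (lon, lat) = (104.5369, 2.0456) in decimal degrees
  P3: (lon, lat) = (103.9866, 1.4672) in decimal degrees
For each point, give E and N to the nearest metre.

UTM zone 48N: λ₀ = 105°, k₀ = 0.9996.
P1 (1.8901°, 104.2126°) → (412426.676, 208933.449) m.
P2 (2.0456°, 104.5369°) → (448500.621, 226108.656) m.
P3 (1.4672°, 103.9866°) → (387264.766, 162195.569) m.

P1: E 412427 m, N 208933 m; P2: E 448501 m, N 226109 m; P3: E 387265 m, N 162196 m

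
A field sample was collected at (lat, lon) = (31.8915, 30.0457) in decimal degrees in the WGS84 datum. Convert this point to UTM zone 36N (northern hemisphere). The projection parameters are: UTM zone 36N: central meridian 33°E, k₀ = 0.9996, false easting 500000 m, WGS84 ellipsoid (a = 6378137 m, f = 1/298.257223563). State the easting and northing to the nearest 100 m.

Zone 36 central meridian λ₀ = 6×36 − 183 = 33°; Δλ = -2.9543°.
Transverse Mercator on WGS84 with k₀ = 0.9996 gives E = 220567.362 m, N = 3532217.481 m.

E 220600 m, N 3532200 m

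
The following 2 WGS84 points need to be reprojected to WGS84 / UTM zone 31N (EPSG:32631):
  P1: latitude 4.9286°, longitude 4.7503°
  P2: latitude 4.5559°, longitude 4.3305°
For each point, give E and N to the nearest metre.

P1: E 694079 m, N 545027 m; P2: E 647600 m, N 503711 m

UTM zone 31N: λ₀ = 3°, k₀ = 0.9996.
P1 (4.9286°, 4.7503°) → (694079.170, 545026.604) m.
P2 (4.5559°, 4.3305°) → (647599.846, 503710.626) m.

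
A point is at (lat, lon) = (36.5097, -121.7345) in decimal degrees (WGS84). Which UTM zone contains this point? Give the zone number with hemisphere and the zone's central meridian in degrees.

Zone 10N, central meridian -123°

UTM zone = ⌊(λ + 180)/6⌋ + 1; -121.7345° ∈ [-126°, -120°) → zone 10.
Hemisphere: N (φ ≥ 0).
Central meridian λ₀ = 6×10 − 183 = -123°.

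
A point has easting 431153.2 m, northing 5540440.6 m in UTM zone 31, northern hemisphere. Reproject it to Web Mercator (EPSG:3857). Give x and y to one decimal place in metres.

x 226991.5 m, y 6448406.2 m

Unproject from UTM 31N (λ₀ = 3°) → φ = 50.01229983°, λ = 2.03909949°.
Web Mercator (R = 6378137 m): x = 226991.517 m, y = 6448406.228 m.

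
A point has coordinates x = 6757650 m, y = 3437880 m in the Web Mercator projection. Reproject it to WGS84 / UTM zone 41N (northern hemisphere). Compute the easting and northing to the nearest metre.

E 277494 m, N 3264226 m

Web Mercator inverse (R = 6378137 m) → φ = 29.48780187°, λ = 60.70500280°.
UTM 41N forward: E = 277494.118 m, N = 3264226.143 m.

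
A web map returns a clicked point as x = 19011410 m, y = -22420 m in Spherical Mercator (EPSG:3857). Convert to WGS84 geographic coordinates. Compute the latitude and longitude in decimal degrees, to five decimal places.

lat -0.20140°, lon 170.78240°

R = 6378137 m. λ = x/R = 170.78240176°.
φ = 2·arctan(exp(y/R)) − 90° = 2·arctan(0.99649) − 90° = -0.20140187°.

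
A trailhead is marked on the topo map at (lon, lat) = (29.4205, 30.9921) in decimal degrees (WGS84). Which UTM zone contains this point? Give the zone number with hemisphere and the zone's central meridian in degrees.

UTM zone = ⌊(λ + 180)/6⌋ + 1; 29.4205° ∈ [24°, 30°) → zone 35.
Hemisphere: N (φ ≥ 0).
Central meridian λ₀ = 6×35 − 183 = 27°.

Zone 35N, central meridian 27°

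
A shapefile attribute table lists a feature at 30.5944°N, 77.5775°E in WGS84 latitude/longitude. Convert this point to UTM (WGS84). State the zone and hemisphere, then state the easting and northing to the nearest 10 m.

Zone 43N: E 747140 m, N 3387480 m

Longitude 77.5775° lies in the 6° band [72°, 78°), giving zone 43; latitude is north of the equator, so 43N.
Zone 43 central meridian λ₀ = 6×43 − 183 = 75°; Δλ = +2.5775°.
Transverse Mercator on WGS84 with k₀ = 0.9996 gives E = 747139.545 m, N = 3387483.112 m.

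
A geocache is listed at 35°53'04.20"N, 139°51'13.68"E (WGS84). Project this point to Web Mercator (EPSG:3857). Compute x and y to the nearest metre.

Web Mercator is spherical with R = a = 6378137 m.
x = R·λ = 6378137 × 2.440909281 = 15568453.802 m.
y = R·ln tan(π/4 + φ/2) = 6378137 × 0.671785565 = 4284740.366 m.

x 15568454 m, y 4284740 m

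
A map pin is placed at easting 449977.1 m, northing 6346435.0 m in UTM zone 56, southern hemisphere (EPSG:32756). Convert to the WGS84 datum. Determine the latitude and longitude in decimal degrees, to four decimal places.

Zone 56S: λ₀ = 153°, k₀ = 0.9996, false easting 500000 m, false northing 10000000 m.
Meridian distance M = (N − FN)/k₀ = -3655027.0 m.
Inverse transverse Mercator on WGS84 gives φ = -33.01939962°, λ = 152.46439964°.

lat -33.0194°, lon 152.4644°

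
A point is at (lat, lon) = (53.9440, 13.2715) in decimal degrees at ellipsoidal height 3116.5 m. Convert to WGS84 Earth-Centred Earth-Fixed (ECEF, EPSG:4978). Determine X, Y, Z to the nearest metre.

X 3663563 m, Y 864106 m, Z 5135597 m

WGS84: a = 6378137 m, e² = 0.006694380; N(φ) = a/√(1−e²sin²φ) = 6392136.098 m.
X = (N+h)·cosφ·cosλ = 3663563.356 m; Y = (N+h)·cosφ·sinλ = 864105.748 m; Z = (N(1−e²)+h)·sinφ = 5135597.182 m.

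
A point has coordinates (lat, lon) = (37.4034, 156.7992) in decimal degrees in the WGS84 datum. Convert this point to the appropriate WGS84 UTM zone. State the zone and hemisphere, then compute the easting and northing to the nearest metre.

Zone 57N: E 305208 m, N 4141897 m

Longitude 156.7992° lies in the 6° band [156°, 162°), giving zone 57; latitude is north of the equator, so 57N.
Zone 57 central meridian λ₀ = 6×57 − 183 = 159°; Δλ = -2.2008°.
Transverse Mercator on WGS84 with k₀ = 0.9996 gives E = 305208.129 m, N = 4141897.435 m.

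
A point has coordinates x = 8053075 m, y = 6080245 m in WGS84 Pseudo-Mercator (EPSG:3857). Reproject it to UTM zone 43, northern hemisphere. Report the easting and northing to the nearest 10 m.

E 301120 m, N 5301920 m

Web Mercator inverse (R = 6378137 m) → φ = 47.83980287°, λ = 72.34200357°.
UTM 43N forward: E = 301119.350 m, N = 5301915.970 m.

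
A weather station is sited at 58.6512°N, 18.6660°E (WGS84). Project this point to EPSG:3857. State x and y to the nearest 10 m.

x 2077890 m, y 8105380 m

Web Mercator is spherical with R = a = 6378137 m.
x = R·λ = 6378137 × 0.325783158 = 2077889.615 m.
y = R·ln tan(π/4 + φ/2) = 6378137 × 1.270806304 = 8105376.710 m.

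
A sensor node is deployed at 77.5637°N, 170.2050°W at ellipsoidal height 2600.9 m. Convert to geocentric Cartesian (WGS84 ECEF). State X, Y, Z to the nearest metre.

WGS84: a = 6378137 m, e² = 0.006694380; N(φ) = a/√(1−e²sin²φ) = 6398593.731 m.
X = (N+h)·cosφ·cosλ = -1358428.167 m; Y = (N+h)·cosφ·sinλ = -234519.207 m; Z = (N(1−e²)+h)·sinφ = 6209167.682 m.

X -1358428 m, Y -234519 m, Z 6209168 m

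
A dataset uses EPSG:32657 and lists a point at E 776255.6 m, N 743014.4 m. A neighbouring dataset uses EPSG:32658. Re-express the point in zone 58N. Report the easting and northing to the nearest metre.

E 112835 m, N 743694 m

UTM 57N → geographic: φ = 6.71559958°, λ = 161.49890024°.
UTM 58N (λ₀ = 165°) forward: E = 112834.545 m, N = 743694.172 m.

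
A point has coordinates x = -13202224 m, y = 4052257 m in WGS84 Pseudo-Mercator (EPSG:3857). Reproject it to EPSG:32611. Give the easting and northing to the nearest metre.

E 352761 m, N 3782658 m

Web Mercator inverse (R = 6378137 m) → φ = 34.17449815°, λ = -118.59759604°.
UTM 11N forward: E = 352760.733 m, N = 3782657.506 m.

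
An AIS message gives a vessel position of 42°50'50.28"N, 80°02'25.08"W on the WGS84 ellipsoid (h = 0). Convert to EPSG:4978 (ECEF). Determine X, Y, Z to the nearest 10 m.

WGS84: a = 6378137 m, e² = 0.006694380; N(φ) = a/√(1−e²sin²φ) = 6388033.045 m.
X = (N+h)·cosφ·cosλ = 810037.890 m; Y = (N+h)·cosφ·sinλ = -4612923.851 m; Z = (N(1−e²)+h)·sinφ = 4315079.941 m.

X 810040 m, Y -4612920 m, Z 4315080 m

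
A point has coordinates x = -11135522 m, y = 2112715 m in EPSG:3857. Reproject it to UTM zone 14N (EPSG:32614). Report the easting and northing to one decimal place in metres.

Web Mercator inverse (R = 6378137 m) → φ = 18.64100225°, λ = -100.03209609°.
UTM 14N forward: E = 391136.451 m, N = 2061419.339 m.

E 391136.5 m, N 2061419.3 m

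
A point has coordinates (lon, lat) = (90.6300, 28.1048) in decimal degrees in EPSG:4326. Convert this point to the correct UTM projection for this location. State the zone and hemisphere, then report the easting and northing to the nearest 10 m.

Longitude 90.6300° lies in the 6° band [90°, 96°), giving zone 46; latitude is north of the equator, so 46N.
Zone 46 central meridian λ₀ = 6×46 − 183 = 93°; Δλ = -2.3700°.
Transverse Mercator on WGS84 with k₀ = 0.9996 gives E = 267164.261 m, N = 3111081.063 m.

Zone 46N: E 267160 m, N 3111080 m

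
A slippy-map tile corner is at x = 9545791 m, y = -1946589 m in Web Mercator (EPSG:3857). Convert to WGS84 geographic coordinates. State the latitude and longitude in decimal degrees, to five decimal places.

R = 6378137 m. λ = x/R = 85.75129954°.
φ = 2·arctan(exp(y/R)) − 90° = 2·arctan(0.73698) − 90° = -17.22119750°.

lat -17.22120°, lon 85.75130°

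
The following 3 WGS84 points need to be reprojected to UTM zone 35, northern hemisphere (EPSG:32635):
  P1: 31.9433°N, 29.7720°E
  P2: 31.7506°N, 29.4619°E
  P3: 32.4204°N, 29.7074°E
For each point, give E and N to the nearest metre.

P1: E 762037 m, N 3537506 m; P2: E 733199 m, N 3515430 m; P3: E 754595 m, N 3590262 m

UTM zone 35N: λ₀ = 27°, k₀ = 0.9996.
P1 (31.9433°, 29.7720°) → (762036.546, 3537506.263) m.
P2 (31.7506°, 29.4619°) → (733199.114, 3515429.550) m.
P3 (32.4204°, 29.7074°) → (754595.274, 3590261.795) m.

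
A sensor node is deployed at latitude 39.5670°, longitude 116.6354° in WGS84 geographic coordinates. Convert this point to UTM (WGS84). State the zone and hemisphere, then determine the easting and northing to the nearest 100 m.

Zone 50N: E 468700 m, N 4379800 m

Longitude 116.6354° lies in the 6° band [114°, 120°), giving zone 50; latitude is north of the equator, so 50N.
Zone 50 central meridian λ₀ = 6×50 − 183 = 117°; Δλ = -0.3646°.
Transverse Mercator on WGS84 with k₀ = 0.9996 gives E = 468682.130 m, N = 4379763.726 m.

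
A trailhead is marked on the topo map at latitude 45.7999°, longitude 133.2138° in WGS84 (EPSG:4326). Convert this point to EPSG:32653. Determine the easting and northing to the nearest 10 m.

Zone 53 central meridian λ₀ = 6×53 − 183 = 135°; Δλ = -1.7862°.
Transverse Mercator on WGS84 with k₀ = 0.9996 gives E = 361193.273 m, N = 5073366.794 m.

E 361190 m, N 5073370 m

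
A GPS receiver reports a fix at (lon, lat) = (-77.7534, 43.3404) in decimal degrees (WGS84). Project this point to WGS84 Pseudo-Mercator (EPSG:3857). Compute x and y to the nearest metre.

x -8655469 m, y 5363929 m

Web Mercator is spherical with R = a = 6378137 m.
x = R·λ = 6378137 × -1.357052835 = -8655468.895 m.
y = R·ln tan(π/4 + φ/2) = 6378137 × 0.840986727 = 5363928.562 m.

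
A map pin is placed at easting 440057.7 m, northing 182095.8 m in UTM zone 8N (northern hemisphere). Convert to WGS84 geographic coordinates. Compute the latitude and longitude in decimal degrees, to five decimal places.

Zone 8N: λ₀ = -135°, k₀ = 0.9996, false easting 500000 m.
Meridian distance M = (N − FN)/k₀ = 182168.7 m.
Inverse transverse Mercator on WGS84 gives φ = 1.64739995°, λ = -135.53889959°.

lat 1.64740°, lon -135.53890°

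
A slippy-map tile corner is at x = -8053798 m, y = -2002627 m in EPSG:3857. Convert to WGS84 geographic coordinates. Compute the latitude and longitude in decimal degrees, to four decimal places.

lat -17.7014°, lon -72.3485°

R = 6378137 m. λ = x/R = -72.34849839°.
φ = 2·arctan(exp(y/R)) − 90° = 2·arctan(0.73053) − 90° = -17.70139708°.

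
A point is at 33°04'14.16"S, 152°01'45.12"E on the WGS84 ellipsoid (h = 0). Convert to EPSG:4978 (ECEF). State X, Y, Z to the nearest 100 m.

WGS84: a = 6378137 m, e² = 0.006694380; N(φ) = a/√(1−e²sin²φ) = 6384503.305 m.
X = (N+h)·cosφ·cosλ = -4725231.226 m; Y = (N+h)·cosφ·sinλ = 2509361.878 m; Z = (N(1−e²)+h)·sinφ = -3460522.718 m.

X -4725200 m, Y 2509400 m, Z -3460500 m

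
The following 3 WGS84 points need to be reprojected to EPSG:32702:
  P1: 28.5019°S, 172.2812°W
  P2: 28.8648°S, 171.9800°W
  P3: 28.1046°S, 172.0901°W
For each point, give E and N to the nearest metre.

UTM zone 2S: λ₀ = -171°, k₀ = 0.9996.
P1 (-28.5019°, -172.2812°) → (374611.937, 6846528.510) m.
P2 (-28.8648°, -171.9800°) → (404421.615, 6806598.616) m.
P3 (-28.1046°, -172.0901°) → (392918.673, 6890730.555) m.

P1: E 374612 m, N 6846529 m; P2: E 404422 m, N 6806599 m; P3: E 392919 m, N 6890731 m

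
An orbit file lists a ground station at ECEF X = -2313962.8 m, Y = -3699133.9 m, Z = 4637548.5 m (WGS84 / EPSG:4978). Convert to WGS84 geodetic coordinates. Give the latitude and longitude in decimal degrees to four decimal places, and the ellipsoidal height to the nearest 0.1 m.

lat 46.9375°, lon -122.0277°, h 718.7 m

λ = atan2(Y, X) = -122.02769985°; p = √(X²+Y²) = 4363257.4 m.
Bowring's method on WGS84 (a = 6378137 m, b = 6356752.314 m) gives φ = 46.93749982°, h = 718.736 m.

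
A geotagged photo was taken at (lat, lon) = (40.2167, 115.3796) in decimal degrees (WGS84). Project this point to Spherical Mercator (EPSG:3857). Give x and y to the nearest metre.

x 12843998 m, y 4897483 m

Web Mercator is spherical with R = a = 6378137 m.
x = R·λ = 6378137 × 2.013753910 = 12843998.320 m.
y = R·ln tan(π/4 + φ/2) = 6378137 × 0.767854733 = 4897482.683 m.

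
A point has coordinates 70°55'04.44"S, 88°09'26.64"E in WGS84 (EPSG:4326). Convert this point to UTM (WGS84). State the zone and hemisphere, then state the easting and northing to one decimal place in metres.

Longitude 88.1574° lies in the 6° band [84°, 90°), giving zone 45; latitude is south of the equator, so 45S.
Zone 45 central meridian λ₀ = 6×45 − 183 = 87°; Δλ = +1.1574°.
Transverse Mercator on WGS84 with k₀ = 0.9996 gives E = 542228.431 m, N = 2131356.690 m.

Zone 45S: E 542228.4 m, N 2131356.7 m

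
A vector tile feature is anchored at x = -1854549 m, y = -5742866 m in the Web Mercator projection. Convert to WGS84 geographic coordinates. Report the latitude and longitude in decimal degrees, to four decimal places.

lat -45.7656°, lon -16.6597°

R = 6378137 m. λ = x/R = -16.65969712°.
φ = 2·arctan(exp(y/R)) − 90° = 2·arctan(0.40641) − 90° = -45.76560192°.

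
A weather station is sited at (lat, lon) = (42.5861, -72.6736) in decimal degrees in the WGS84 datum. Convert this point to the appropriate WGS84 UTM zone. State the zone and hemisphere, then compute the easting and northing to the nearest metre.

Longitude -72.6736° lies in the 6° band [-78°, -72°), giving zone 18; latitude is north of the equator, so 18N.
Zone 18 central meridian λ₀ = 6×18 − 183 = -75°; Δλ = +2.3264°.
Transverse Mercator on WGS84 with k₀ = 0.9996 gives E = 690893.325 m, N = 4717476.838 m.

Zone 18N: E 690893 m, N 4717477 m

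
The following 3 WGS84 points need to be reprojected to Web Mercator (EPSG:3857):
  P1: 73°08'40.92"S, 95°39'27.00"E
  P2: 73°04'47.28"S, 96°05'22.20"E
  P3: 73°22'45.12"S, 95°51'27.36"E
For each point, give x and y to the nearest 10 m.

P1: x 10648540 m, y -12178800 m; P2: x 10696630 m, y -12153930 m; P3: x 10670820 m, y -12269440 m

Web Mercator: x = R·λ, y = R·ln tan(π/4+φ/2), R = 6378137 m.
P1 (-73.1447°, 95.6575°) → (10648544.191, -12178800.802) m.
P2 (-73.0798°, 96.0895°) → (10696634.211, -12153930.912) m.
P3 (-73.3792°, 95.8576°) → (10670819.221, -12269443.701) m.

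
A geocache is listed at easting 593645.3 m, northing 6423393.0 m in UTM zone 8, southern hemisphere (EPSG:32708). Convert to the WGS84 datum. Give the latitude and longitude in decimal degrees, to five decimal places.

lat -32.32240°, lon -134.00510°

Zone 8S: λ₀ = -135°, k₀ = 0.9996, false easting 500000 m, false northing 10000000 m.
Meridian distance M = (N − FN)/k₀ = -3578038.2 m.
Inverse transverse Mercator on WGS84 gives φ = -32.32240038°, λ = -134.00510041°.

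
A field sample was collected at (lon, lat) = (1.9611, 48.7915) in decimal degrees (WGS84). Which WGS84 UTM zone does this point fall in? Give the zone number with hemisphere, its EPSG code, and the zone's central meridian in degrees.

Zone 31N (EPSG:32631), central meridian 3°

UTM zone = ⌊(λ + 180)/6⌋ + 1; 1.9611° ∈ [0°, 6°) → zone 31.
Hemisphere: N (φ ≥ 0).
Central meridian λ₀ = 6×31 − 183 = 3°.
EPSG code: 32631.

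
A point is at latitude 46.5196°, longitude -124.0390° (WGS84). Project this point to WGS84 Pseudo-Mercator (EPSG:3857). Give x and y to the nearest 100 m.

x -13808000 m, y 5864000 m

Web Mercator is spherical with R = a = 6378137 m.
x = R·λ = 6378137 × -2.164888951 = -13807958.319 m.
y = R·ln tan(π/4 + φ/2) = 6378137 × 0.919392305 = 5864010.079 m.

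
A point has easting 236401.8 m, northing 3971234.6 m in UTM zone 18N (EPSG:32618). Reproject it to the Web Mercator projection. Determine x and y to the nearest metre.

x -8673881 m, y 4279987 m

Unproject from UTM 18N (λ₀ = -75°) → φ = 35.84989976°, λ = -77.91879995°.
Web Mercator (R = 6378137 m): x = -8673881.134 m, y = 4279987.417 m.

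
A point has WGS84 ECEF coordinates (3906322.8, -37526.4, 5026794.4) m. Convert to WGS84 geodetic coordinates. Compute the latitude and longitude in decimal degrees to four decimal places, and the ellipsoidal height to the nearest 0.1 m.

λ = atan2(Y, X) = -0.55039952°; p = √(X²+Y²) = 3906503.0 m.
Bowring's method on WGS84 (a = 6378137 m, b = 6356752.314 m) gives φ = 52.33420010°, h = 1493.5503 m.

lat 52.3342°, lon -0.5504°, h 1493.6 m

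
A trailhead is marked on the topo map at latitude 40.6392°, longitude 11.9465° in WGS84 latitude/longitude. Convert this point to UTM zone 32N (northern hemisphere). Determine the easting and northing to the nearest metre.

E 749168 m, N 4502881 m

Zone 32 central meridian λ₀ = 6×32 − 183 = 9°; Δλ = +2.9465°.
Transverse Mercator on WGS84 with k₀ = 0.9996 gives E = 749168.381 m, N = 4502880.851 m.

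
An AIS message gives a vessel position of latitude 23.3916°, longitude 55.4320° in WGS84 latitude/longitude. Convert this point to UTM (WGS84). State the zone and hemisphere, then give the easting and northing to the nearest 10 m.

Longitude 55.4320° lies in the 6° band [54°, 60°), giving zone 40; latitude is north of the equator, so 40N.
Zone 40 central meridian λ₀ = 6×40 − 183 = 57°; Δλ = -1.5680°.
Transverse Mercator on WGS84 with k₀ = 0.9996 gives E = 339762.458 m, N = 2587741.482 m.

Zone 40N: E 339760 m, N 2587740 m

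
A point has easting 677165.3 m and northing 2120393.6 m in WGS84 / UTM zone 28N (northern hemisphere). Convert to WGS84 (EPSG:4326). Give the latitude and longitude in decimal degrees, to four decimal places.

Zone 28N: λ₀ = -15°, k₀ = 0.9996, false easting 500000 m.
Meridian distance M = (N − FN)/k₀ = 2121242.1 m.
Inverse transverse Mercator on WGS84 gives φ = 19.16909960°, λ = -13.31519989°.

lat 19.1691°, lon -13.3152°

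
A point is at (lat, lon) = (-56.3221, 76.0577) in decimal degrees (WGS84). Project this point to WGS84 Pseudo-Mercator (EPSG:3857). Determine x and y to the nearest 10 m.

Web Mercator is spherical with R = a = 6378137 m.
x = R·λ = 6378137 × 1.327457286 = 8466704.435 m.
y = R·ln tan(π/4 + φ/2) = 6378137 × -1.195146122 = -7622805.700 m.

x 8466700 m, y -7622810 m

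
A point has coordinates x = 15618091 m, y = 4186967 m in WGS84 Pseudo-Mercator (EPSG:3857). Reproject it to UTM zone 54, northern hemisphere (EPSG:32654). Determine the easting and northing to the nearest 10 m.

Web Mercator inverse (R = 6378137 m) → φ = 35.16970237°, λ = 140.29969854°.
UTM 54N forward: E = 436228.009 m, N = 3892087.167 m.

E 436230 m, N 3892090 m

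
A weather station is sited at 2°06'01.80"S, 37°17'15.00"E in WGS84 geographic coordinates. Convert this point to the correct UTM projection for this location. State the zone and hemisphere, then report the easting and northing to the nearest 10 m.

Zone 37S: E 309540 m, N 9767730 m

Longitude 37.2875° lies in the 6° band [36°, 42°), giving zone 37; latitude is south of the equator, so 37S.
Zone 37 central meridian λ₀ = 6×37 − 183 = 39°; Δλ = -1.7125°.
Transverse Mercator on WGS84 with k₀ = 0.9996 gives E = 309540.337 m, N = 9767726.246 m.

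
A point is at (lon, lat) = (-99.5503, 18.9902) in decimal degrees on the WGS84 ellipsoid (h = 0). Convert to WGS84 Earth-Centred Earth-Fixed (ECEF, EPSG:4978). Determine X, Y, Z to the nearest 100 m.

WGS84: a = 6378137 m, e² = 0.006694380; N(φ) = a/√(1−e²sin²φ) = 6380398.817 m.
X = (N+h)·cosφ·cosλ = -1000978.922 m; Y = (N+h)·cosφ·sinλ = -5949523.447 m; Z = (N(1−e²)+h)·sinφ = 2062323.752 m.

X -1001000 m, Y -5949500 m, Z 2062300 m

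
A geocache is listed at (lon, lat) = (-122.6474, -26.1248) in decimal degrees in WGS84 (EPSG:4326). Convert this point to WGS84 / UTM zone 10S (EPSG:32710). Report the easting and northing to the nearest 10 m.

Zone 10 central meridian λ₀ = 6×10 − 183 = -123°; Δλ = +0.3526°.
Transverse Mercator on WGS84 with k₀ = 0.9996 gives E = 535250.154 m, N = 7110447.470 m.

E 535250 m, N 7110450 m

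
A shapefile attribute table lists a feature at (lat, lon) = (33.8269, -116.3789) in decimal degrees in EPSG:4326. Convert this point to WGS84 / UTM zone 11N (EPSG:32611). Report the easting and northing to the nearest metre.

E 557474 m, N 3743137 m

Zone 11 central meridian λ₀ = 6×11 − 183 = -117°; Δλ = +0.6211°.
Transverse Mercator on WGS84 with k₀ = 0.9996 gives E = 557473.752 m, N = 3743136.683 m.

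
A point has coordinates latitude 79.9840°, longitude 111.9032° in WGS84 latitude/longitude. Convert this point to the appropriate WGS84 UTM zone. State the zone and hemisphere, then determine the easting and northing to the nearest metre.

Zone 49N: E 517536 m, N 8879936 m

Longitude 111.9032° lies in the 6° band [108°, 114°), giving zone 49; latitude is north of the equator, so 49N.
Zone 49 central meridian λ₀ = 6×49 − 183 = 111°; Δλ = +0.9032°.
Transverse Mercator on WGS84 with k₀ = 0.9996 gives E = 517536.231 m, N = 8879936.088 m.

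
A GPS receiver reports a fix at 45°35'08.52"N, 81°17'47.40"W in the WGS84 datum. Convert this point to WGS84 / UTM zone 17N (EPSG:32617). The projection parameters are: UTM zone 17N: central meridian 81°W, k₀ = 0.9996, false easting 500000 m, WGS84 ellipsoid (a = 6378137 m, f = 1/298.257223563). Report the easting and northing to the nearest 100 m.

E 476900 m, N 5048100 m

Zone 17 central meridian λ₀ = 6×17 − 183 = -81°; Δλ = -0.2965°.
Transverse Mercator on WGS84 with k₀ = 0.9996 gives E = 476870.574 m, N = 5048060.345 m.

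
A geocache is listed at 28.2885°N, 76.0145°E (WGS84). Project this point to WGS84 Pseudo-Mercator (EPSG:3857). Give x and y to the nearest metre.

x 8461895 m, y 3285396 m

Web Mercator is spherical with R = a = 6378137 m.
x = R·λ = 6378137 × 1.326703304 = 8461895.433 m.
y = R·ln tan(π/4 + φ/2) = 6378137 × 0.515102760 = 3285395.972 m.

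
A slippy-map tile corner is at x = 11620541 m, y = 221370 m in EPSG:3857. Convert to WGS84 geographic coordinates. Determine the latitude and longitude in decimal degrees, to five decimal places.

R = 6378137 m. λ = x/R = 104.38909590°.
φ = 2·arctan(exp(y/R)) − 90° = 2·arctan(1.03532) − 90° = 1.98820141°.

lat 1.98820°, lon 104.38910°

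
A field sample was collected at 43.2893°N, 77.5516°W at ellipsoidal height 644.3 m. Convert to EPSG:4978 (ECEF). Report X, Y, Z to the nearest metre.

WGS84: a = 6378137 m, e² = 0.006694380; N(φ) = a/√(1−e²sin²φ) = 6388198.134 m.
X = (N+h)·cosφ·cosλ = 1002450.955 m; Y = (N+h)·cosφ·sinλ = -4541114.212 m; Z = (N(1−e²)+h)·sinφ = 4351393.773 m.

X 1002451 m, Y -4541114 m, Z 4351394 m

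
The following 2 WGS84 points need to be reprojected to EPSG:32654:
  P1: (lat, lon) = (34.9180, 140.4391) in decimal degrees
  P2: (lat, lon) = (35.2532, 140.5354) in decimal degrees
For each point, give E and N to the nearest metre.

P1: E 448766 m, N 3864093 m; P2: E 457735 m, N 3901221 m

UTM zone 54N: λ₀ = 141°, k₀ = 0.9996.
P1 (34.9180°, 140.4391°) → (448765.655, 3864093.188) m.
P2 (35.2532°, 140.5354°) → (457735.335, 3901221.477) m.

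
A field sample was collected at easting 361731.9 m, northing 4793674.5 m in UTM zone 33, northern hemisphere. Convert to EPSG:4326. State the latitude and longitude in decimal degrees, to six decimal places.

Zone 33N: λ₀ = 15°, k₀ = 0.9996, false easting 500000 m.
Meridian distance M = (N − FN)/k₀ = 4795592.7 m.
Inverse transverse Mercator on WGS84 gives φ = 43.28320008°, λ = 13.29580044°.

lat 43.283200°, lon 13.295800°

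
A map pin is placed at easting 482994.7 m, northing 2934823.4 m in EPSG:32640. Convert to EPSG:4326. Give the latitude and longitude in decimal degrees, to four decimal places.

Zone 40N: λ₀ = 57°, k₀ = 0.9996, false easting 500000 m.
Meridian distance M = (N − FN)/k₀ = 2935997.8 m.
Inverse transverse Mercator on WGS84 gives φ = 26.53390002°, λ = 56.82930013°.

lat 26.5339°, lon 56.8293°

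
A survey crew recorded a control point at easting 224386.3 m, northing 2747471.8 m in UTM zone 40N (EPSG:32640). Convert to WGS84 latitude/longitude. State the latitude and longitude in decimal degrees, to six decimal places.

lat 24.817300°, lon 54.273400°

Zone 40N: λ₀ = 57°, k₀ = 0.9996, false easting 500000 m.
Meridian distance M = (N − FN)/k₀ = 2748571.2 m.
Inverse transverse Mercator on WGS84 gives φ = 24.81729973°, λ = 54.27340023°.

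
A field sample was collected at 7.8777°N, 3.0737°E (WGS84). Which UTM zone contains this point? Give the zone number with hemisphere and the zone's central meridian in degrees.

Zone 31N, central meridian 3°

UTM zone = ⌊(λ + 180)/6⌋ + 1; 3.0737° ∈ [0°, 6°) → zone 31.
Hemisphere: N (φ ≥ 0).
Central meridian λ₀ = 6×31 − 183 = 3°.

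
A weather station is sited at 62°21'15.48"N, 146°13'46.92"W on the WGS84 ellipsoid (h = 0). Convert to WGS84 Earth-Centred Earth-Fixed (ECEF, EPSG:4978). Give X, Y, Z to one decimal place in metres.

X -2466616.4 m, Y -1649404.8 m, Z 5626945.0 m

WGS84: a = 6378137 m, e² = 0.006694380; N(φ) = a/√(1−e²sin²φ) = 6394955.755 m.
X = (N+h)·cosφ·cosλ = -2466616.404 m; Y = (N+h)·cosφ·sinλ = -1649404.791 m; Z = (N(1−e²)+h)·sinφ = 5626944.958 m.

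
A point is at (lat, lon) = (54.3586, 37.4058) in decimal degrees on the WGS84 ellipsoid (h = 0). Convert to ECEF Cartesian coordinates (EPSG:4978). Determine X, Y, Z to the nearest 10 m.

WGS84: a = 6378137 m, e² = 0.006694380; N(φ) = a/√(1−e²sin²φ) = 6392283.738 m.
X = (N+h)·cosφ·cosλ = 2958846.117 m; Y = (N+h)·cosφ·sinλ = 2262683.316 m; Z = (N(1−e²)+h)·sinφ = 5160104.172 m.

X 2958850 m, Y 2262680 m, Z 5160100 m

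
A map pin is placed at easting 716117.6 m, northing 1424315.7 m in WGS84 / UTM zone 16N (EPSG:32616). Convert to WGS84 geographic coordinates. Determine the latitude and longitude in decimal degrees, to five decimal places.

lat 12.87650°, lon -85.00840°

Zone 16N: λ₀ = -87°, k₀ = 0.9996, false easting 500000 m.
Meridian distance M = (N − FN)/k₀ = 1424885.7 m.
Inverse transverse Mercator on WGS84 gives φ = 12.87650011°, λ = -85.00839976°.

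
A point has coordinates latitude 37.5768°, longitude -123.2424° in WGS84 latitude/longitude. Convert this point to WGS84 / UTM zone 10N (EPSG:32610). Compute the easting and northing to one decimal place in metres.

E 478596.2 m, N 4158889.4 m

Zone 10 central meridian λ₀ = 6×10 − 183 = -123°; Δλ = -0.2424°.
Transverse Mercator on WGS84 with k₀ = 0.9996 gives E = 478596.193 m, N = 4158889.403 m.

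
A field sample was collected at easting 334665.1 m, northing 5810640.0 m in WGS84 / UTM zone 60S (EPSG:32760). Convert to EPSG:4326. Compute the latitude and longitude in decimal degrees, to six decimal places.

Zone 60S: λ₀ = 177°, k₀ = 0.9996, false easting 500000 m, false northing 10000000 m.
Meridian distance M = (N − FN)/k₀ = -4191036.4 m.
Inverse transverse Mercator on WGS84 gives φ = -37.83669960°, λ = 175.12110040°.

lat -37.836700°, lon 175.121100°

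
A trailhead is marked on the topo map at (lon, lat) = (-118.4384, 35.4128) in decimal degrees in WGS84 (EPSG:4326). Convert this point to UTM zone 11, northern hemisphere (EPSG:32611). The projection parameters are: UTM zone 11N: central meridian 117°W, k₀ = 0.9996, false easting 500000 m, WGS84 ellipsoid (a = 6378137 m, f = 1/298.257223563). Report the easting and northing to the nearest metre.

E 369402 m, N 3919773 m

Zone 11 central meridian λ₀ = 6×11 − 183 = -117°; Δλ = -1.4384°.
Transverse Mercator on WGS84 with k₀ = 0.9996 gives E = 369401.664 m, N = 3919772.622 m.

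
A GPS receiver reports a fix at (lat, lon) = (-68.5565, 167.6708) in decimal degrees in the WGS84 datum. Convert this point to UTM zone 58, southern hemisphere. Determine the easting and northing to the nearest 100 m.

Zone 58 central meridian λ₀ = 6×58 − 183 = 165°; Δλ = +2.6708°.
Transverse Mercator on WGS84 with k₀ = 0.9996 gives E = 608936.463 m, N = 2392725.020 m.

E 608900 m, N 2392700 m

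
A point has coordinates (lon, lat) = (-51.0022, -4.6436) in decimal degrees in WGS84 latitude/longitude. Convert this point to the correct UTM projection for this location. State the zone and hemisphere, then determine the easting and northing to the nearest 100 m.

Longitude -51.0022° lies in the 6° band [-54°, -48°), giving zone 22; latitude is south of the equator, so 22S.
Zone 22 central meridian λ₀ = 6×22 − 183 = -51°; Δλ = -0.0022°.
Transverse Mercator on WGS84 with k₀ = 0.9996 gives E = 499755.993 m, N = 9486731.408 m.

Zone 22S: E 499800 m, N 9486700 m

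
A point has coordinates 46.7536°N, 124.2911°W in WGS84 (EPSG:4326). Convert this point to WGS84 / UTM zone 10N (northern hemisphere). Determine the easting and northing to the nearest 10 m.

Zone 10 central meridian λ₀ = 6×10 − 183 = -123°; Δλ = -1.2911°.
Transverse Mercator on WGS84 with k₀ = 0.9996 gives E = 401393.538 m, N = 5178592.496 m.

E 401390 m, N 5178590 m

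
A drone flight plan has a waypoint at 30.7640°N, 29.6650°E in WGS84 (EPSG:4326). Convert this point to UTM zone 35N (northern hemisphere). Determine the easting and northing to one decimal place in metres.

E 755085.6 m, N 3406483.5 m

Zone 35 central meridian λ₀ = 6×35 − 183 = 27°; Δλ = +2.6650°.
Transverse Mercator on WGS84 with k₀ = 0.9996 gives E = 755085.625 m, N = 3406483.496 m.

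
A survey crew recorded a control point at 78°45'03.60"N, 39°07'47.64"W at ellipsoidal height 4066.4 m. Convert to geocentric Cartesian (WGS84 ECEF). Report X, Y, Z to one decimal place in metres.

X 968888.2 m, Y -788234.0 m, Z 6237819.7 m

WGS84: a = 6378137 m, e² = 0.006694380; N(φ) = a/√(1−e²sin²φ) = 6398773.158 m.
X = (N+h)·cosφ·cosλ = 968888.157 m; Y = (N+h)·cosφ·sinλ = -788233.953 m; Z = (N(1−e²)+h)·sinφ = 6237819.705 m.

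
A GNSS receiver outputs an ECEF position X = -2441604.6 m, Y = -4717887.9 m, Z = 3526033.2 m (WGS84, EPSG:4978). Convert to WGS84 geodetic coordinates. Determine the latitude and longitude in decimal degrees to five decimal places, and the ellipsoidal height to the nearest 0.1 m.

λ = atan2(Y, X) = -117.36249984°; p = √(X²+Y²) = 5312240.5 m.
Bowring's method on WGS84 (a = 6378137 m, b = 6356752.314 m) gives φ = 33.75190028°, h = 4381.552 m.

lat 33.75190°, lon -117.36250°, h 4381.6 m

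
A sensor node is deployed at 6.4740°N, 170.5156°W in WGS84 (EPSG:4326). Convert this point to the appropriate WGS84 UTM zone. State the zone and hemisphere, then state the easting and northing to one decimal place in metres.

Longitude -170.5156° lies in the 6° band [-174°, -168°), giving zone 2; latitude is north of the equator, so 2N.
Zone 2 central meridian λ₀ = 6×2 − 183 = -171°; Δλ = +0.4844°.
Transverse Mercator on WGS84 with k₀ = 0.9996 gives E = 553560.774 m, N = 715627.551 m.

Zone 2N: E 553560.8 m, N 715627.6 m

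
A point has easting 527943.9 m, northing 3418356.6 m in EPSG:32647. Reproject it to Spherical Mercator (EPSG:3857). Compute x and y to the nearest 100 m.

x 11053200 m, y 3619500 m

Unproject from UTM 47N (λ₀ = 99°) → φ = 30.89819963°, λ = 99.29239954°.
Web Mercator (R = 6378137 m): x = 11053179.357 m, y = 3619535.472 m.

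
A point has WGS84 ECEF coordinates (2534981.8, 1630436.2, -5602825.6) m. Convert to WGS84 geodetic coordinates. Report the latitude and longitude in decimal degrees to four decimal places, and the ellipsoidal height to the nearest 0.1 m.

λ = atan2(Y, X) = 32.74809929°; p = √(X²+Y²) = 3014043.0 m.
Bowring's method on WGS84 (a = 6378137 m, b = 6356752.314 m) gives φ = -61.88219974°, h = 550.579 m.

lat -61.8822°, lon 32.7481°, h 550.6 m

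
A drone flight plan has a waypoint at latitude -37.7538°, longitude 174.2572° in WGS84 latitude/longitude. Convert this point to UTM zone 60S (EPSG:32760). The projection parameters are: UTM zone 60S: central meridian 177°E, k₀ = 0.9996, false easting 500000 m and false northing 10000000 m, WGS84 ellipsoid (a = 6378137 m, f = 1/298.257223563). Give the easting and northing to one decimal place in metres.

Zone 60 central meridian λ₀ = 6×60 − 183 = 177°; Δλ = -2.7428°.
Transverse Mercator on WGS84 with k₀ = 0.9996 gives E = 258363.332 m, N = 5817958.101 m.

E 258363.3 m, N 5817958.1 m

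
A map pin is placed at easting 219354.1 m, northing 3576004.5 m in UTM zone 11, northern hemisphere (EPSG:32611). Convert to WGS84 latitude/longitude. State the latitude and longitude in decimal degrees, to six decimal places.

Zone 11N: λ₀ = -117°, k₀ = 0.9996, false easting 500000 m.
Meridian distance M = (N − FN)/k₀ = 3577435.5 m.
Inverse transverse Mercator on WGS84 gives φ = 32.28570042°, λ = -119.97989964°.

lat 32.285700°, lon -119.979900°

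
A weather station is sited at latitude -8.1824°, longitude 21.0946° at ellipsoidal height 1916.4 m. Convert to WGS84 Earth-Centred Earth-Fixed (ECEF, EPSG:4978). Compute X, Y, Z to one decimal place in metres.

X 5892312.6 m, Y 2273016.2 m, Z -902024.6 m

WGS84: a = 6378137 m, e² = 0.006694380; N(φ) = a/√(1−e²sin²φ) = 6378569.494 m.
X = (N+h)·cosφ·cosλ = 5892312.648 m; Y = (N+h)·cosφ·sinλ = 2273016.224 m; Z = (N(1−e²)+h)·sinφ = -902024.597 m.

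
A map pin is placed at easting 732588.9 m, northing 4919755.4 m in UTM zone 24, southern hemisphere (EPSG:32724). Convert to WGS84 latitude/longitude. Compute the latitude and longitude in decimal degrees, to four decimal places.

lat -45.8365°, lon -36.0050°

Zone 24S: λ₀ = -39°, k₀ = 0.9996, false easting 500000 m, false northing 10000000 m.
Meridian distance M = (N − FN)/k₀ = -5082277.5 m.
Inverse transverse Mercator on WGS84 gives φ = -45.83650037°, λ = -36.00500039°.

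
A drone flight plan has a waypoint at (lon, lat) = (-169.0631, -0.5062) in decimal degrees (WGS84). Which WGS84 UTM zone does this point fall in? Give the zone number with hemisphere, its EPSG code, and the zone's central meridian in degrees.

UTM zone = ⌊(λ + 180)/6⌋ + 1; -169.0631° ∈ [-174°, -168°) → zone 2.
Hemisphere: S (φ < 0).
Central meridian λ₀ = 6×2 − 183 = -171°.
EPSG code: 32702.

Zone 2S (EPSG:32702), central meridian -171°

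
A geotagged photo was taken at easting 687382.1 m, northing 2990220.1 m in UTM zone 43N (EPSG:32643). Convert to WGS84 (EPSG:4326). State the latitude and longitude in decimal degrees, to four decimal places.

Zone 43N: λ₀ = 75°, k₀ = 0.9996, false easting 500000 m.
Meridian distance M = (N − FN)/k₀ = 2991416.7 m.
Inverse transverse Mercator on WGS84 gives φ = 27.02149974°, λ = 76.88880034°.

lat 27.0215°, lon 76.8888°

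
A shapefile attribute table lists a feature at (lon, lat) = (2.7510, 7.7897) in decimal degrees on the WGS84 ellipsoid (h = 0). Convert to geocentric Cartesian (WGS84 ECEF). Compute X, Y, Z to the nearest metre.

X 6312386 m, Y 303316 m, Z 858742 m

WGS84: a = 6378137 m, e² = 0.006694380; N(φ) = a/√(1−e²sin²φ) = 6378529.223 m.
X = (N+h)·cosφ·cosλ = 6312386.461 m; Y = (N+h)·cosφ·sinλ = 303316.091 m; Z = (N(1−e²)+h)·sinφ = 858742.188 m.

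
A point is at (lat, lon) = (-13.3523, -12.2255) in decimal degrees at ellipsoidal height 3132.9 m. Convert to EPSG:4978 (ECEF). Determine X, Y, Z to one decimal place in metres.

X 6069053.3 m, Y -1315003.4 m, Z -1464078.2 m

WGS84: a = 6378137 m, e² = 0.006694380; N(φ) = a/√(1−e²sin²φ) = 6379275.888 m.
X = (N+h)·cosφ·cosλ = 6069053.257 m; Y = (N+h)·cosφ·sinλ = -1315003.383 m; Z = (N(1−e²)+h)·sinφ = -1464078.229 m.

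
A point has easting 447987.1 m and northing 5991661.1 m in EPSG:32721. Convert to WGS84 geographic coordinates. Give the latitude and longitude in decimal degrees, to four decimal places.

Zone 21S: λ₀ = -57°, k₀ = 0.9996, false easting 500000 m, false northing 10000000 m.
Meridian distance M = (N − FN)/k₀ = -4009942.9 m.
Inverse transverse Mercator on WGS84 gives φ = -36.21849958°, λ = -57.57870035°.

lat -36.2185°, lon -57.5787°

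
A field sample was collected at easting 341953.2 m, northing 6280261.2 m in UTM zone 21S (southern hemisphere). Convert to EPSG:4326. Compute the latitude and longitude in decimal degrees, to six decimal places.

lat -33.605700°, lon -58.703501°

Zone 21S: λ₀ = -57°, k₀ = 0.9996, false easting 500000 m, false northing 10000000 m.
Meridian distance M = (N − FN)/k₀ = -3721227.3 m.
Inverse transverse Mercator on WGS84 gives φ = -33.60570004°, λ = -58.70350052°.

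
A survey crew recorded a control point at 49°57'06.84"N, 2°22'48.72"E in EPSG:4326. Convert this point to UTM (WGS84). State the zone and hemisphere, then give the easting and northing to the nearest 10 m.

Longitude 2.3802° lies in the 6° band [0°, 6°), giving zone 31; latitude is north of the equator, so 31N.
Zone 31 central meridian λ₀ = 6×31 − 183 = 3°; Δλ = -0.6198°.
Transverse Mercator on WGS84 with k₀ = 0.9996 gives E = 455536.593 m, N = 5533466.849 m.

Zone 31N: E 455540 m, N 5533470 m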